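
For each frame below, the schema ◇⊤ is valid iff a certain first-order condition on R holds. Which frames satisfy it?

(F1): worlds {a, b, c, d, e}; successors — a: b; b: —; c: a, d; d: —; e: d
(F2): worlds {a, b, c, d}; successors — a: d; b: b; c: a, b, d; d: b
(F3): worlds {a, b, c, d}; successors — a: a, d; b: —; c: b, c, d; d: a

The schema corresponds to seriality: ∀x ∃y Rxy.
(F1): fails — world b has no successor.
(F2): holds.
(F3): fails — world b has no successor.
Valid on: (F2).

(F2)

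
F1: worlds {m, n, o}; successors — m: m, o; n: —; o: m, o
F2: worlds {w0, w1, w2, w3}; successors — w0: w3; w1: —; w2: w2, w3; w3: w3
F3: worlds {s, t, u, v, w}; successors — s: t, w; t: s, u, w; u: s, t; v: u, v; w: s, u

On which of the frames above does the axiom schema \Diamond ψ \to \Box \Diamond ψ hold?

Frame correspondent (Sahlqvist): \forall x \forall y \forall z (Rxy \wedge Rxz \to Ryz) — i.e. the Euclidean property.
F1: ✓.
F2: fails — Rw2w3 and Rw2w2 but not Rw3w2.
F3: fails — Rsw and Rsw but not Rww.
Valid on: F1.

F1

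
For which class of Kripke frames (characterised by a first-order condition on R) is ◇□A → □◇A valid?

Suppose ◇□A→□◇A is valid. Take Rxy, Rxz and set V(A)={w : Ryw}. Then □A at y so ◇□A at x, so □◇A at x, so ◇A at z, giving w with Rzw and Ryw.

Convergence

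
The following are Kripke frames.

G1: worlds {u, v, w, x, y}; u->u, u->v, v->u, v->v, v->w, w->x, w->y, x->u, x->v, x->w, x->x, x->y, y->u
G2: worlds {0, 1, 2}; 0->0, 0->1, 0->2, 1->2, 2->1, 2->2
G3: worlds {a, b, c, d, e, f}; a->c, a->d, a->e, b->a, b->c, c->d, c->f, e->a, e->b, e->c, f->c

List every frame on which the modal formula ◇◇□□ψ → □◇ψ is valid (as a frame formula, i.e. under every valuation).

Frame correspondent (Sahlqvist): ∀x ∀y ∀z ((xR²y ∧ xRz) → ∃w (yR²w ∧ zRw)) — i.e. a generalized confluence (Geach) condition.
G1: fails — vR²u, vRw but no t with uR²t and wRt.
G2: ✓.
G3: fails — aR²a, aRd but no w with aR²w and dRw.

G2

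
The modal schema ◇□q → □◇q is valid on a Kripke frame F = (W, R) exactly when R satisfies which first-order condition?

convergence: ∀x ∀y ∀z (Rxy ∧ Rxz → ∃w (Ryw ∧ Rzw))

Suppose ◇□q→□◇q is valid. Take Rxy, Rxz and set V(q)={w : Ryw}. Then □q at y so ◇□q at x, so □◇q at x, so ◇q at z, giving w with Rzw and Ryw.
Conversely, on a frame with convergence the schema holds at every world under every valuation.
Frame condition: ∀x ∀y ∀z (Rxy ∧ Rxz → ∃w (Ryw ∧ Rzw)).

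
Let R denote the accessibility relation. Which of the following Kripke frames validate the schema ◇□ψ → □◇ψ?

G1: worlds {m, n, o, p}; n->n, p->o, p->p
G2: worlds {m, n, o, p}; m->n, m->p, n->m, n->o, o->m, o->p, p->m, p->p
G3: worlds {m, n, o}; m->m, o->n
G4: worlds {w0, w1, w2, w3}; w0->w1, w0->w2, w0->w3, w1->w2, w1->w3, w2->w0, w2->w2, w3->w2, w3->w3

This is the axiom for convergence; its first-order frame correspondent is ∀x ∀y ∀z (Rxy ∧ Rxz → ∃w (Ryw ∧ Rzw)).
G1: fails — Rpo and Rpo but o and o have no common successor.
G2: condition met.
G3: fails — Ron and Ron but n and n have no common successor.
G4: condition met.

G2, G4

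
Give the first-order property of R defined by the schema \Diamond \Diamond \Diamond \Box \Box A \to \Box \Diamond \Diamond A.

\forall x \forall y \forall z ((x R^3 y \wedge xRz) \to \exists w (y R^2 w \wedge z R^2 w))

This is a Sahlqvist (Geach-type) schema ◇^3□^2A → □^1◇^2A.
Minimal-valuation argument: fix x; take any y with xR^3y and any z with xR^1z. Set V(A) to the set of worlds R-reachable from y in exactly 2 steps. Then □^2A holds at y, so the antecedent holds at x; validity forces ◇^2A at z, giving a w with zR^2w and yR^2w.
First-order correspondent: \forall x \forall y \forall z ((x R^3 y \wedge xRz) \to \exists w (y R^2 w \wedge z R^2 w)).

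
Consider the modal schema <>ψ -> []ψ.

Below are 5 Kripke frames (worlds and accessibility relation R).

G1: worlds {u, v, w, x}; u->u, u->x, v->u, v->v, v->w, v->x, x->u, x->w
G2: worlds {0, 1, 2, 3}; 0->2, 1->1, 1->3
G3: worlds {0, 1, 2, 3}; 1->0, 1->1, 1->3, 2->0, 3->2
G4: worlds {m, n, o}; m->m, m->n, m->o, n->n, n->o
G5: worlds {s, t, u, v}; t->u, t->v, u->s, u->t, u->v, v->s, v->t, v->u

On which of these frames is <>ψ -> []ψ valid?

This is the axiom for partial functionality; its first-order frame correspondent is forall x forall y forall z (Rxy & Rxz -> y = z).
G1: fails — u sees both u and x.
G2: fails — 1 sees both 1 and 3.
G3: fails — 1 sees both 0 and 1.
G4: fails — m sees both m and n.
G5: fails — t sees both u and v.
Valid on no frame.

none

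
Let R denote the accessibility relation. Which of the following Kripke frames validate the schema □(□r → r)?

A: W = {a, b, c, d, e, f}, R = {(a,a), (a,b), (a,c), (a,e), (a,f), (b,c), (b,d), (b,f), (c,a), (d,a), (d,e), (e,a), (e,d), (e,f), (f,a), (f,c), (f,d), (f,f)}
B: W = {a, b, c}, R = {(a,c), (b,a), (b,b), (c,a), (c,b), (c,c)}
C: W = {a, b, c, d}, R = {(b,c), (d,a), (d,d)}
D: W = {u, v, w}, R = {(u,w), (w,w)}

D

This is the axiom for shift-reflexivity; its first-order frame correspondent is ∀x ∀y (Rxy → Ryy).
A: fails — Rbc but not Rcc.
B: fails — Rba but not Raa.
C: fails — Rbc but not Rcc.
D: ✓.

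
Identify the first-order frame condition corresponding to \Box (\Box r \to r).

Shift-reflexivity

Suppose □(□r→r) is valid. Take Rxy and set V(r)={w : Ryw}. Then at y, □r holds; since □(□r→r) at x, □r→r at y, so r at y, i.e. Ryy.
The converse is a direct semantic check.
Frame condition: \forall x \forall y (Rxy \to Ryy).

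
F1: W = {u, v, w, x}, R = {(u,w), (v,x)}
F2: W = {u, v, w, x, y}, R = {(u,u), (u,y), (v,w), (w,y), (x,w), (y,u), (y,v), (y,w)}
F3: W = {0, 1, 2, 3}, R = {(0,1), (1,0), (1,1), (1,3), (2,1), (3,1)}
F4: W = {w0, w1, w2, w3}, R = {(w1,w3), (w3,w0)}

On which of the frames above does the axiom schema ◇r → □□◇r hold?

Frame correspondent (Sahlqvist): ∀x ∀y ∀z ((xRy ∧ xR²z) → ∃w (y = w ∧ zRw)) — i.e. a generalized confluence (Geach) condition.
F1: holds.
F2: fails — uRu, uR²v but no t with u=t and vRt.
F3: fails — 1R0, 1R²0 but no w with 0=w and 0Rw.
F4: fails — w1Rw3, w1R²w0 but no w with w3=w and w0Rw.
Valid on: F1.

F1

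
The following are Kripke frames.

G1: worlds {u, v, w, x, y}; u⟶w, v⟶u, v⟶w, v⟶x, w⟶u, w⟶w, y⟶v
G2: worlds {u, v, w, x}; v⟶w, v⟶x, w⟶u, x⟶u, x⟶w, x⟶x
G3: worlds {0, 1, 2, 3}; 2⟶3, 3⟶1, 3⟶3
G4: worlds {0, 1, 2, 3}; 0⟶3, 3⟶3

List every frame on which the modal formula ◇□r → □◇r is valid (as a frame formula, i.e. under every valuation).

G4

The schema corresponds to convergence: ∀x ∀y ∀z (Rxy ∧ Rxz → ∃w (Ryw ∧ Rzw)).
G1: fails — Rvw and Rvx but w and x have no common successor.
G2: fails — Rwu and Rwu but u and u have no common successor.
G3: fails — R33 and R31 but 3 and 1 have no common successor.
G4: condition met.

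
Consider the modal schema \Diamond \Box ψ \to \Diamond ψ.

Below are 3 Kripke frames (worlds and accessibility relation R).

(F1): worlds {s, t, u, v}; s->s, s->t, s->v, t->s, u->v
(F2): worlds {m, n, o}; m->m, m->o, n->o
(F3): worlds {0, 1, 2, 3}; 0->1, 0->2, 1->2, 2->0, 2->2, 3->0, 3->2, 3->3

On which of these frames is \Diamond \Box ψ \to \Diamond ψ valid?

The schema corresponds to a generalized confluence (Geach) condition: \forall x \forall y (xRy \to \exists w (yRw \wedge xRw)).
(F1): fails — sRv but no w with vRw and sRw.
(F2): fails — mRo but no w with oRw and mRw.
(F3): holds.

(F3)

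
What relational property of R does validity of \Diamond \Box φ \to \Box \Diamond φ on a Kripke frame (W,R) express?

Suppose ◇□φ→□◇φ is valid. Take Rxy, Rxz and set V(φ)={w : Ryw}. Then □φ at y so ◇□φ at x, so □◇φ at x, so ◇φ at z, giving w with Rzw and Ryw.

convergence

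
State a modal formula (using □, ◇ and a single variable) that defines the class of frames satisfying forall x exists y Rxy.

A defining formula is □p → ◇p (the D axiom).
Suppose □p→◇p is valid. At any x set V(p)=W. Then □p at x, so ◇p at x, so x has a successor.

□p → ◇p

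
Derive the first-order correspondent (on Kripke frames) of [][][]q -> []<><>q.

This is a Sahlqvist (Geach-type) schema ◇^0□^3q → □^1◇^2q.
Minimal-valuation argument: fix x; take any y with xR^0y and any z with xR^1z. Set V(q) to the set of worlds R-reachable from y in exactly 3 steps. Then □^3q holds at y, so the antecedent holds at x; validity forces ◇^2q at z, giving a w with zR^2w and yR^3w.
First-order correspondent: forall x forall z (xRz -> exists w (x R^3 w & z R^2 w)).

forall x forall z (xRz -> exists w (x R^3 w & z R^2 w))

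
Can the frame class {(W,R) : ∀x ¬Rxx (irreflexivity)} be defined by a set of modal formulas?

If a class were modally definable it would be closed under surjective bounded morphisms (Goldblatt–Thomason).
The 3-cycle (worlds 0,1,2 with 0→1→2→0) is irreflexive, and the map sending every world to a single reflexive point • is a surjective bounded morphism (forth: every edge maps to (•,•); back: every world has a successor). So any modal formula valid on the 3-cycle is also valid on the reflexive point, which is not irreflexive.
Hence irreflexivity is not modally definable.

Not modally definable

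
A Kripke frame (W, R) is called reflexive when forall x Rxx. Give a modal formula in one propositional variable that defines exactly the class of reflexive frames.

This is reflexivity; the standard corresponding axiom is T: □p → p.

□p → p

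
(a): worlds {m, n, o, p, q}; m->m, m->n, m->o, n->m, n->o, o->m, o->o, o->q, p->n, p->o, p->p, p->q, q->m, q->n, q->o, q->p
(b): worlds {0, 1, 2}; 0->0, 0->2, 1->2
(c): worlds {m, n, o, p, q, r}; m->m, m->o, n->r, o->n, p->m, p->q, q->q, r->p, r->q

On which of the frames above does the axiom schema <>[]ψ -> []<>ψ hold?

(a)

This is the axiom for convergence; its first-order frame correspondent is forall x forall y forall z (Rxy & Rxz -> exists w (Ryw & Rzw)).
(a): condition met.
(b): fails — R00 and R02 but 0 and 2 have no common successor.
(c): fails — Rmo and Rmm but o and m have no common successor.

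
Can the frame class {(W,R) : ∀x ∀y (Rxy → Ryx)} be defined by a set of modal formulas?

Definable; p → □◇p defines it

This is a Sahlqvist condition; the B axiom p → □◇p defines it.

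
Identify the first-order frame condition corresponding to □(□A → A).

shift-reflexivity: ∀x ∀y (Rxy → Ryy)

This is the T□ axiom.
Its frame correspondent is shift-reflexivity — ∀x ∀y (Rxy → Ryy).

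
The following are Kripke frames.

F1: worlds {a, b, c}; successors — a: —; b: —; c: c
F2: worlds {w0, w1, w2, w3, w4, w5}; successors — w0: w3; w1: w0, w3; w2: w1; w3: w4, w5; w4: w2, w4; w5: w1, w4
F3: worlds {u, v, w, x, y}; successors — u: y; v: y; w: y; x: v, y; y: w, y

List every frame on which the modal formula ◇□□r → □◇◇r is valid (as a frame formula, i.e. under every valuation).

F1, F3

The schema corresponds to a generalized confluence (Geach) condition: ∀x ∀y ∀z ((xRy ∧ xRz) → ∃w (yR²w ∧ zR²w)).
F1: ✓.
F2: fails — w4Rw2, w4Rw4 but no w with w2R²w and w4R²w.
F3: ✓.
Valid on: F1, F3.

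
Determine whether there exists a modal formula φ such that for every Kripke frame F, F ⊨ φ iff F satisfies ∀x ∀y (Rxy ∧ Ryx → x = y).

No — not modally definable

If a class were modally definable it would be closed under surjective bounded morphisms (Goldblatt–Thomason).
The 4-cycle (worlds a,b,c,d with a→b→c→d→a) is antisymmetric. Sending even-indexed worlds to s and odd-indexed worlds to t is a surjective bounded morphism onto the two-world frame with s↔t, which is not antisymmetric.
Hence antisymmetry is not modally definable.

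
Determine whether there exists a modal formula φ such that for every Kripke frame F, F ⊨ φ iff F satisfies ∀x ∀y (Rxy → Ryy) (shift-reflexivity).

This is a Sahlqvist condition; the T□ axiom □(□q → q) defines it.
Suppose □(□q→q) is valid. Take Rxy and set V(q)={w : Ryw}. Then at y, □q holds; since □(□q→q) at x, □q→q at y, so q at y, i.e. Ryy.

Yes — defined by □(□q → q)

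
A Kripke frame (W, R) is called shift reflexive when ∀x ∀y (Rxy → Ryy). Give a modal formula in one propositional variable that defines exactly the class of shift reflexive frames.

This is shift-reflexivity; the standard corresponding axiom is T□: □(□s → s).
Suppose □(□s→s) is valid. Take Rxy and set V(s)={w : Ryw}. Then at y, □s holds; since □(□s→s) at x, □s→s at y, so s at y, i.e. Ryy.

□(□s → s)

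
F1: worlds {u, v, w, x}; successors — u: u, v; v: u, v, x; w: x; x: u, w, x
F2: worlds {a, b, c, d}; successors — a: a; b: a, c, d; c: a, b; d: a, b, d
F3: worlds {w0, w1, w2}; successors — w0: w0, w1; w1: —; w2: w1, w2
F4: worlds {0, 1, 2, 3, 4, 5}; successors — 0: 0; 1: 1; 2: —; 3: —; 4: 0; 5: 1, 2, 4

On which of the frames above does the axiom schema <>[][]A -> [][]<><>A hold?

This is the axiom for a generalized confluence (Geach) condition; its first-order frame correspondent is forall x forall y forall z ((xRy & x R^2 z) -> exists w (y R^2 w & z R^2 w)).
F1: condition met.
F2: condition met.
F3: fails — w0Rw0, w0R²w1 but no w with w0R²w and w1R²w.
F4: fails — 5R1, 5R²0 but no w with 1R²w and 0R²w.

F1, F2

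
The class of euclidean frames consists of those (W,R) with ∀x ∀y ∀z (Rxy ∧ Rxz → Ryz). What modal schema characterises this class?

This is the Euclidean property; the standard corresponding axiom is 5: ◇ψ → □◇ψ.
Suppose ◇ψ→□◇ψ is valid. Take Rxy, Rxz and set V(ψ)={y}. Then ◇ψ at x, so □◇ψ at x, so ◇ψ at z, so some w with Rzw has ψ; w=y, i.e. Rzy. By symmetry of the argument, Ryz.

◇ψ → □◇ψ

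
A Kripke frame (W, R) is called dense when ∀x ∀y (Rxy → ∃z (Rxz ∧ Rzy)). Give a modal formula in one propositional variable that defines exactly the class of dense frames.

□□q → □q

This is density; the standard corresponding axiom is C4: □□q → □q.
Suppose □□q→□q is valid. Take Rxy and set V(q)={w : xR²w}. Then □□q at x, so □q at x, so q at y, i.e. ∃z(Rxz∧Rzy).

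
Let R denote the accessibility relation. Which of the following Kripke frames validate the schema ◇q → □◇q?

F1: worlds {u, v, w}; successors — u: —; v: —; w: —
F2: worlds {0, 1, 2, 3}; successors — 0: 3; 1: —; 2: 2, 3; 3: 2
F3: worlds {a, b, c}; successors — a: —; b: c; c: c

This is the axiom for the Euclidean property; its first-order frame correspondent is ∀x ∀y ∀z (Rxy ∧ Rxz → Ryz).
F1: ✓.
F2: fails — R03 and R03 but not R33.
F3: ✓.

F1, F3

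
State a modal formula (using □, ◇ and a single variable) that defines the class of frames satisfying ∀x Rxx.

□p → p

The condition is reflexivity. The T schema □p → p defines it.
Suppose □p→p is valid. At any x set V(p)={w : Rxw}. Then □p holds at x, so p holds at x, i.e. Rxx.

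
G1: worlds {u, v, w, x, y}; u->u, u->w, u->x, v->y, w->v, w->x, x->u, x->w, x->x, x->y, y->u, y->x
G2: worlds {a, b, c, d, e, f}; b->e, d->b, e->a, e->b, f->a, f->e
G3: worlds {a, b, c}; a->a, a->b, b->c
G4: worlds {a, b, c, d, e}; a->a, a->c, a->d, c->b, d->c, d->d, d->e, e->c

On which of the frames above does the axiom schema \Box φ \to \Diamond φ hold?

The schema corresponds to seriality: \forall x \exists y Rxy.
G1: ✓.
G2: fails — world a has no successor.
G3: fails — world c has no successor.
G4: fails — world b has no successor.

G1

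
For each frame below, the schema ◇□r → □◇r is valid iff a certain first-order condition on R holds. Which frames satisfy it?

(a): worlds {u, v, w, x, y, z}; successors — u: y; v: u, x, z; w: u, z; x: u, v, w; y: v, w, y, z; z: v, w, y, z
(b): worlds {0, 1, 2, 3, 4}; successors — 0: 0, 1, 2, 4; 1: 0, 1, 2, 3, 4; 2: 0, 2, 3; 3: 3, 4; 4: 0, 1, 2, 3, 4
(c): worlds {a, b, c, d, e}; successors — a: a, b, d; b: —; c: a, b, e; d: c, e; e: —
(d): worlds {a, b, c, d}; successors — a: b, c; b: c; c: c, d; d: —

(b)

Frame correspondent (Sahlqvist): ∀x ∀y ∀z (Rxy ∧ Rxz → ∃w (Ryw ∧ Rzw)) — i.e. convergence.
(a): fails — Rvu and Rvx but u and x have no common successor.
(b): condition met.
(c): fails — Rab and Rab but b and b have no common successor.
(d): fails — Rcc and Rcd but c and d have no common successor.
Valid on: (b).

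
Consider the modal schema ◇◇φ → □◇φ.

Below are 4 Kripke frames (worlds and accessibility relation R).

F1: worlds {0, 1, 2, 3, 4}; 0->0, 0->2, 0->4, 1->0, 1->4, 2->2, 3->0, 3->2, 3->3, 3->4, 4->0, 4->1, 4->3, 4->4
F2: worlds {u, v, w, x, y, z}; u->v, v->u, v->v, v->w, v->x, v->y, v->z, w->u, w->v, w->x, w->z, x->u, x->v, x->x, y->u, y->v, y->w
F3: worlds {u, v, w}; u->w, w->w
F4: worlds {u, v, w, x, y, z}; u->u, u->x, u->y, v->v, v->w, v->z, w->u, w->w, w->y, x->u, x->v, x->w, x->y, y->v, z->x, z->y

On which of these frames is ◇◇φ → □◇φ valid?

F3

This is the axiom for a generalized confluence (Geach) condition; its first-order frame correspondent is ∀x ∀y ∀z ((xR²y ∧ xRz) → ∃w (y = w ∧ zRw)).
F1: fails — 0R²0, 0R2 but no w with 0=w and 2Rw.
F2: fails — vR²u, vRu but no t with u=t and uRt.
F3: satisfies the condition.
F4: fails — uR²u, uRy but no t with u=t and yRt.
Valid on: F3.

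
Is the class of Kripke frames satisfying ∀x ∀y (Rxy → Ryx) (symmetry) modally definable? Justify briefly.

Yes — defined by q → □◇q

Yes: it is symmetry, defined by the B schema q → □◇q.
Suppose q→□◇q is valid. Take Rxy and set V(q)={x}. Then q at x, so □◇q at x, so ◇q at y, so some z with Ryz has q; z=x, i.e. Ryx.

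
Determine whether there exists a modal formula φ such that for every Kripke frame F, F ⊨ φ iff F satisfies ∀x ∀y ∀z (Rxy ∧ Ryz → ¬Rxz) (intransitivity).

No

If a class were modally definable it would be closed under surjective bounded morphisms (Goldblatt–Thomason).
The 5-cycle (worlds s,t,u,v,w with s→t→u→v→w→s) is intransitive. Mapping every world to a single reflexive point • is a surjective bounded morphism; the reflexive point is not intransitive (R••∧R•• but R••).
So no modal formula (or set of formulas) defines exactly the intransitive frames.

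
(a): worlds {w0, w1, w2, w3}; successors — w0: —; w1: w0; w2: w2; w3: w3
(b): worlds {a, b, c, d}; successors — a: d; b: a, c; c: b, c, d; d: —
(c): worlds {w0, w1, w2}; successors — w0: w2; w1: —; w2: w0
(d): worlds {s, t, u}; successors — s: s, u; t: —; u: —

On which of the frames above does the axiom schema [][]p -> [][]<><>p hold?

(a), (c)

Frame correspondent (Sahlqvist): forall x forall z (x R^2 z -> exists w (x R^2 w & z R^2 w)) — i.e. a generalized confluence (Geach) condition.
(a): ✓.
(b): fails — bR²d but no w with bR²w and dR²w.
(c): ✓.
(d): fails — sR²u but no w with sR²w and uR²w.
Valid on: (a), (c).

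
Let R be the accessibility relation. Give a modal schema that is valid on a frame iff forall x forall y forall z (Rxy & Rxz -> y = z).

◇r → □r

A defining formula is ◇r → □r (the CD axiom).
Suppose ◇r→□r is valid. Take Rxy, Rxz and set V(r)={y}. Then ◇r at x, so □r at x, so r at z, i.e. z=y.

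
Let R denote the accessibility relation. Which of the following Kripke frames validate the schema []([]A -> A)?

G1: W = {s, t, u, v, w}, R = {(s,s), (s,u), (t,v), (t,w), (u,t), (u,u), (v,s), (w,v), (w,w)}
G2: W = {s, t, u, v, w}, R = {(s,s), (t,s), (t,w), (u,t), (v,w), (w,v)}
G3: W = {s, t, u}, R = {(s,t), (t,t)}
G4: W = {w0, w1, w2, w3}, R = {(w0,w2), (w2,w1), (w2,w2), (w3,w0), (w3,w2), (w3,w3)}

G3

Frame correspondent (Sahlqvist): forall x forall y (Rxy -> Ryy) — i.e. shift-reflexivity.
G1: fails — Rtv but not Rvv.
G2: fails — Rut but not Rtt.
G3: satisfies the condition.
G4: fails — Rw3w0 but not Rw0w0.
Valid on: G3.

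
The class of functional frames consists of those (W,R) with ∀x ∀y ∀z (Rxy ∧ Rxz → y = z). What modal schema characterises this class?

◇ψ → □ψ

The condition is partial functionality. The CD schema ◇ψ → □ψ defines it.
Suppose ◇ψ→□ψ is valid. Take Rxy, Rxz and set V(ψ)={y}. Then ◇ψ at x, so □ψ at x, so ψ at z, i.e. z=y.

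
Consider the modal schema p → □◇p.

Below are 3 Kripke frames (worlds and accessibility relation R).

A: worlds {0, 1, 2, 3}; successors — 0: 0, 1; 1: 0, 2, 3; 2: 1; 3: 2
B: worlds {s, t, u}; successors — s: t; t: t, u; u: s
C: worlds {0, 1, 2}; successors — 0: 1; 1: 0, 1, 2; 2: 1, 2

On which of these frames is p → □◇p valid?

C

The schema corresponds to symmetry: ∀x ∀y (Rxy → Ryx).
A: fails — R32 but not R23.
B: fails — Rtu but not Rut.
C: satisfies the condition.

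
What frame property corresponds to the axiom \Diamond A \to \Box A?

Partial functionality

Suppose ◇A→□A is valid. Take Rxy, Rxz and set V(A)={y}. Then ◇A at x, so □A at x, so A at z, i.e. z=y.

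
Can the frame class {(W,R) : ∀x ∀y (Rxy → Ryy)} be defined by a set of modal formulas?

Definable; □(□r → r) defines it

Yes: it is shift-reflexivity, defined by the T□ schema □(□r → r).
Suppose □(□r→r) is valid. Take Rxy and set V(r)={w : Ryw}. Then at y, □r holds; since □(□r→r) at x, □r→r at y, so r at y, i.e. Ryy.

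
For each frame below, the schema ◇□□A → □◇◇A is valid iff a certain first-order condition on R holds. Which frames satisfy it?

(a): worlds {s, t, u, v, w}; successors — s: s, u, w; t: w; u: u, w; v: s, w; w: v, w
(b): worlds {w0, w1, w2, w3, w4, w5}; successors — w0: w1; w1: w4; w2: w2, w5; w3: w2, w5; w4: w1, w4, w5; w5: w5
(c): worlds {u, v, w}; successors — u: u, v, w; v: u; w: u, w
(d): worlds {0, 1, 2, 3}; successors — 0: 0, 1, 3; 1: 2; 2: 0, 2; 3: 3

Frame correspondent (Sahlqvist): ∀x ∀y ∀z ((xRy ∧ xRz) → ∃w (yR²w ∧ zR²w)) — i.e. a generalized confluence (Geach) condition.
(a): ✓.
(b): ✓.
(c): ✓.
(d): fails — 0R1, 0R3 but no w with 1R²w and 3R²w.

(a), (b), (c)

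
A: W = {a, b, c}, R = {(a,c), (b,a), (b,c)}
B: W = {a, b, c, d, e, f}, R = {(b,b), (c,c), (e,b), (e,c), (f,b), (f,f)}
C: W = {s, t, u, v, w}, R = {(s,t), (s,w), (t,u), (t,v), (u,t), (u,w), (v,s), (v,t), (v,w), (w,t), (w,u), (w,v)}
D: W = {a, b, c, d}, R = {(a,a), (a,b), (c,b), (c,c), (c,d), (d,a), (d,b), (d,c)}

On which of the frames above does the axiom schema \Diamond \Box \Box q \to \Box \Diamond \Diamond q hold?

The schema corresponds to a generalized confluence (Geach) condition: \forall x \forall y \forall z ((xRy \wedge xRz) \to \exists w (y R^2 w \wedge z R^2 w)).
A: fails — aRc, aRc but no w with cR²w and cR²w.
B: fails — eRb, eRc but no w with bR²w and cR²w.
C: ✓.
D: fails — aRa, aRb but no w with aR²w and bR²w.

C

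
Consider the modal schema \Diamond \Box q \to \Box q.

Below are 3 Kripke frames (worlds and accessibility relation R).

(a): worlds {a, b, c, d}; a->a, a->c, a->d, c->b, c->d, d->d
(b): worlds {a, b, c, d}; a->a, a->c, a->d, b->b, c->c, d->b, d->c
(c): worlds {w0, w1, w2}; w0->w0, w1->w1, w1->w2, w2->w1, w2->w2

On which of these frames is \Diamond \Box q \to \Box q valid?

This is the axiom for the Euclidean property; its first-order frame correspondent is \forall x \forall y \forall z (Rxy \wedge Rxz \to Ryz).
(a): fails — Rac and Raa but not Rca.
(b): fails — Rac and Raa but not Rca.
(c): ✓.

(c)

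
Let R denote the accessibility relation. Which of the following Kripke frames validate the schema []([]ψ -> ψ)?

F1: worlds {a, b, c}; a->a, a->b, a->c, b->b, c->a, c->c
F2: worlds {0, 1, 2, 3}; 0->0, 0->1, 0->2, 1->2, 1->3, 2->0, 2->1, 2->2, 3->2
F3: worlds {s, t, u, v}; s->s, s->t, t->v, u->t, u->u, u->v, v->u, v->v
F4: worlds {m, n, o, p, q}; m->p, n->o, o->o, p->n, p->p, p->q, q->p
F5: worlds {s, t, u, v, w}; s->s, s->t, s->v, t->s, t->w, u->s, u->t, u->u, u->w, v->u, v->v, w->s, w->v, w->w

F1

Frame correspondent (Sahlqvist): forall x forall y (Rxy -> Ryy) — i.e. shift-reflexivity.
F1: satisfies the condition.
F2: fails — R01 but not R11.
F3: fails — Rut but not Rtt.
F4: fails — Rpn but not Rnn.
F5: fails — Rut but not Rtt.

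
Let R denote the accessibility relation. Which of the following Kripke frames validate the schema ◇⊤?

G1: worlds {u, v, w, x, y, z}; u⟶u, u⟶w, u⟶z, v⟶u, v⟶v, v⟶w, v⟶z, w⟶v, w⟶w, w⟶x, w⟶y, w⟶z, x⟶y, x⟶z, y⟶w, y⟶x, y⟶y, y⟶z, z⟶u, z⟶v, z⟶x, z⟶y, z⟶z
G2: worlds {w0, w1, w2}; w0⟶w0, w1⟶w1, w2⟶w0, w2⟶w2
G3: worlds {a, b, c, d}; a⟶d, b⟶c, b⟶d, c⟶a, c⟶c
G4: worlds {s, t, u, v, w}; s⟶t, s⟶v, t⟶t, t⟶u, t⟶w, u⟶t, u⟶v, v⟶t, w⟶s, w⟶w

Frame correspondent (Sahlqvist): ∀x ∃y Rxy — i.e. seriality.
G1: condition met.
G2: condition met.
G3: fails — world d has no successor.
G4: condition met.

G1, G2, G4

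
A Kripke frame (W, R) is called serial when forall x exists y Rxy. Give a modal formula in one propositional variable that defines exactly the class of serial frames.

□p → ◇p

A defining formula is □p → ◇p (the D axiom).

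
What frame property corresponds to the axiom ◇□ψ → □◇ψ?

Convergence

This schema is the .2 axiom.
Its frame correspondent is convergence — ∀x ∀y ∀z (Rxy ∧ Rxz → ∃w (Ryw ∧ Rzw)).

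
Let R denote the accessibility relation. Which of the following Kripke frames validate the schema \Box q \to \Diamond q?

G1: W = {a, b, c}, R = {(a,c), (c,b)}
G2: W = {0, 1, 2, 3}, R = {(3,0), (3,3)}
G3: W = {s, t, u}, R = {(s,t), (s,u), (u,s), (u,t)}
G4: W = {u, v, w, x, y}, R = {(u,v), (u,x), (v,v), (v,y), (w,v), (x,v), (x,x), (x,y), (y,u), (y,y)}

The schema corresponds to seriality: \forall x \exists y Rxy.
G1: fails — world b has no successor.
G2: fails — world 0 has no successor.
G3: fails — world t has no successor.
G4: holds.
Valid on: G4.

G4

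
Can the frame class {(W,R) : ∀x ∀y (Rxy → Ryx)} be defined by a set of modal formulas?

This is a Sahlqvist condition; the B axiom r → □◇r defines it.
Suppose r→□◇r is valid. Take Rxy and set V(r)={x}. Then r at x, so □◇r at x, so ◇r at y, so some z with Ryz has r; z=x, i.e. Ryx.

Definable; r → □◇r defines it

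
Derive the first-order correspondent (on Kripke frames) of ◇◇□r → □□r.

This is a Sahlqvist (Geach-type) schema ◇^2□^1r → □^2◇^0r.
First-order correspondent: ∀x ∀y ∀z ((xR²y ∧ xR²z) → ∃w (yRw ∧ z = w)).

∀x ∀y ∀z ((xR²y ∧ xR²z) → ∃w (yRw ∧ z = w))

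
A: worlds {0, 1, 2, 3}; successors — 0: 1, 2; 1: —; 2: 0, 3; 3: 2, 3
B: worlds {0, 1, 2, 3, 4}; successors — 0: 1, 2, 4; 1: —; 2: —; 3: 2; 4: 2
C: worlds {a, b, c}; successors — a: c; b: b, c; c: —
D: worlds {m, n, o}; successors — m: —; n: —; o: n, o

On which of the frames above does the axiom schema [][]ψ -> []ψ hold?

D

This is the axiom for density; its first-order frame correspondent is forall x forall y (Rxy -> exists z (Rxz & Rzy)).
A: fails — R02 but no z with R0z and Rz2.
B: fails — R32 but no z with R3z and Rz2.
C: fails — Rac but no z with Raz and Rzc.
D: satisfies the condition.
Valid on: D.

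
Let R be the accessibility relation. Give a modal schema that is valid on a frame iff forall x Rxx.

□ψ → ψ

The condition is reflexivity. The T schema □ψ → ψ defines it.
Suppose □ψ→ψ is valid. At any x set V(ψ)={w : Rxw}. Then □ψ holds at x, so ψ holds at x, i.e. Rxx.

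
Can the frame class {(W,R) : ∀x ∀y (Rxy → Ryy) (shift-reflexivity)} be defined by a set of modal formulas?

Definable; □(□r → r) defines it

Yes: it is shift-reflexivity, defined by the T□ schema □(□r → r).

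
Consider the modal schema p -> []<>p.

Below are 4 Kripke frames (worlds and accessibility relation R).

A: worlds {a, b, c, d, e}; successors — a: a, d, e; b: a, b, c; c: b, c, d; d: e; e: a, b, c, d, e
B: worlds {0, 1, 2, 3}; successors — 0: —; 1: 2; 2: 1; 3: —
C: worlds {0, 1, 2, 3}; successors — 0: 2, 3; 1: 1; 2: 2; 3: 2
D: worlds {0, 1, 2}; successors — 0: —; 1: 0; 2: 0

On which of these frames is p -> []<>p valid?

This is the axiom for symmetry; its first-order frame correspondent is forall x forall y (Rxy -> Ryx).
A: fails — Rcd but not Rdc.
B: ✓.
C: fails — R32 but not R23.
D: fails — R10 but not R01.

B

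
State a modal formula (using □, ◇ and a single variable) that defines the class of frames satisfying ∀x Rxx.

A defining formula is □ψ → ψ (the T axiom).
Suppose □ψ→ψ is valid. At any x set V(ψ)={w : Rxw}. Then □ψ holds at x, so ψ holds at x, i.e. Rxx.

□ψ → ψ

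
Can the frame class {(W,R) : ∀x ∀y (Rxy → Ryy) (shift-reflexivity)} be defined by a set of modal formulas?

Yes — defined by □(□p → p)

The condition is shift-reflexivity. A defining modal formula is □(□p → p).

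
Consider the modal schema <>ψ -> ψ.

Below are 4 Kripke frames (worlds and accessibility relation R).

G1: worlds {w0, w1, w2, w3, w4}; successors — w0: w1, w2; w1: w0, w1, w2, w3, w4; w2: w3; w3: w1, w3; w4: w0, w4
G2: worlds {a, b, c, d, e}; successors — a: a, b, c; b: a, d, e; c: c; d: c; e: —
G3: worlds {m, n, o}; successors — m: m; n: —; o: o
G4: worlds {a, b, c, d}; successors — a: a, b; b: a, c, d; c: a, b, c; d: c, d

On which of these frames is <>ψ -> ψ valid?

This is the axiom for a generalized confluence (Geach) condition; its first-order frame correspondent is forall x forall y (xRy -> exists w (y = w & x = w)).
G1: fails — w0Rw1 but w1 ≠ w0.
G2: fails — aRb but b ≠ a.
G3: holds.
G4: fails — aRb but b ≠ a.
Valid on: G3.

G3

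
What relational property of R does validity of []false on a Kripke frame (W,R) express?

□⊥ is valid iff no world has any successor (otherwise □⊥ fails at any world with one).
The converse is a direct semantic check.
So the correspondent is emptiness of R.

emptiness of R: forall x forall y ~Rxy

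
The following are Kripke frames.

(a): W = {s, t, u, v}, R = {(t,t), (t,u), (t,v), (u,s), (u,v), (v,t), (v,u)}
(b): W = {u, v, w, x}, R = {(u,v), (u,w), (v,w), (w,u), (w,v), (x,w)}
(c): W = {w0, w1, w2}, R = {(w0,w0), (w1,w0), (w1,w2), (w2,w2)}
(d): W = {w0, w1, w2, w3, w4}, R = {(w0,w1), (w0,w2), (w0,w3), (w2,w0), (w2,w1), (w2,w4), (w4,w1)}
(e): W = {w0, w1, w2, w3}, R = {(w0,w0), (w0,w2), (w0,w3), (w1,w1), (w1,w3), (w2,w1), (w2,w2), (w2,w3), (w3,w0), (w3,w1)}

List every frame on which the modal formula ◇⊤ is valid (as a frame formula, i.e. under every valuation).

(b), (c), (e)

The schema corresponds to seriality: ∀x ∃y Rxy.
(a): fails — world s has no successor.
(b): ✓.
(c): ✓.
(d): fails — world w1 has no successor.
(e): ✓.
Valid on: (b), (c), (e).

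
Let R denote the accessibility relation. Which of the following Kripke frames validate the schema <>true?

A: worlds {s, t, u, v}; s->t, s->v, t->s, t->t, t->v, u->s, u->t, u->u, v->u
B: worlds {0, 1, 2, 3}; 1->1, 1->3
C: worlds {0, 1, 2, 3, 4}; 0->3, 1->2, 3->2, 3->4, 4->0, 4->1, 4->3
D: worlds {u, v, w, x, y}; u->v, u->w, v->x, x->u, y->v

A

Frame correspondent (Sahlqvist): forall x exists y Rxy — i.e. seriality.
A: satisfies the condition.
B: fails — world 0 has no successor.
C: fails — world 2 has no successor.
D: fails — world w has no successor.
Valid on: A.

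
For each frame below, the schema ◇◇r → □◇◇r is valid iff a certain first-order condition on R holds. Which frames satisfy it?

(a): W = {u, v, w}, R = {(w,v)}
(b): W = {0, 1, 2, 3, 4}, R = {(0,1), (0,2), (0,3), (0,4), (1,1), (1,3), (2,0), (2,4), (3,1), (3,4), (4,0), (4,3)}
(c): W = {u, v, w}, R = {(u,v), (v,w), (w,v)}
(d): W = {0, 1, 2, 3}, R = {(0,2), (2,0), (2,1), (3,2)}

The schema corresponds to a generalized confluence (Geach) condition: ∀x ∀y ∀z ((xR²y ∧ xRz) → ∃w (y = w ∧ zR²w)).
(a): holds.
(b): fails — 0R²0, 0R1 but no w with 0=w and 1R²w.
(c): fails — uR²w, uRv but no t with w=t and vR²t.
(d): fails — 0R²0, 0R2 but no w with 0=w and 2R²w.

(a)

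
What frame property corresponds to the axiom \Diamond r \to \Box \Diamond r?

Suppose ◇r→□◇r is valid. Take Rxy, Rxz and set V(r)={y}. Then ◇r at x, so □◇r at x, so ◇r at z, so some w with Rzw has r; w=y, i.e. Rzy. By symmetry of the argument, Ryz.
Conversely, any frame satisfying \forall x \forall y \forall z (Rxy \wedge Rxz \to Ryz) validates the schema.
Frame condition: \forall x \forall y \forall z (Rxy \wedge Rxz \to Ryz).

The Euclidean property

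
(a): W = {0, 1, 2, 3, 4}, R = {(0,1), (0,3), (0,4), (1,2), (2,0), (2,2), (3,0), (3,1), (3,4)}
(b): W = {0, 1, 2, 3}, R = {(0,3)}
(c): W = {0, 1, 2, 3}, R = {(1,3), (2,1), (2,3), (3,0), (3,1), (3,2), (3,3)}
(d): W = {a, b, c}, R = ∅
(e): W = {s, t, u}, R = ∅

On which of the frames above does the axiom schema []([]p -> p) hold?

This is the axiom for shift-reflexivity; its first-order frame correspondent is forall x forall y (Rxy -> Ryy).
(a): fails — R34 but not R44.
(b): fails — R03 but not R33.
(c): fails — R32 but not R22.
(d): satisfies the condition.
(e): satisfies the condition.

(d), (e)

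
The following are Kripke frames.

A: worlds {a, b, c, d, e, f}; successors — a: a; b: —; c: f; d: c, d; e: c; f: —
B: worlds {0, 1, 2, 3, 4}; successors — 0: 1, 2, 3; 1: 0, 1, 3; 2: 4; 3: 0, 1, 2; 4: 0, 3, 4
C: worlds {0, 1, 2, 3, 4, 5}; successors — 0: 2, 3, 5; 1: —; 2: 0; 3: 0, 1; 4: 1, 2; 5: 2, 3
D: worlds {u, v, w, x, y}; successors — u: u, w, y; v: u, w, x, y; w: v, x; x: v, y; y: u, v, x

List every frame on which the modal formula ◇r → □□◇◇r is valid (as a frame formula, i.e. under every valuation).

This is the axiom for a generalized confluence (Geach) condition; its first-order frame correspondent is ∀x ∀y ∀z ((xRy ∧ xR²z) → ∃w (y = w ∧ zR²w)).
A: fails — dRc, dR²c but no w with c=w and cR²w.
B: fails — 0R1, 0R²2 but no w with 1=w and 2R²w.
C: fails — 0R2, 0R²1 but no w with 2=w and 1R²w.
D: ✓.
Valid on: D.

D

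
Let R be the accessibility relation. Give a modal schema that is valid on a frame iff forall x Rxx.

A defining formula is □ψ → ψ (the T axiom).
Suppose □ψ→ψ is valid. At any x set V(ψ)={w : Rxw}. Then □ψ holds at x, so ψ holds at x, i.e. Rxx.

□ψ → ψ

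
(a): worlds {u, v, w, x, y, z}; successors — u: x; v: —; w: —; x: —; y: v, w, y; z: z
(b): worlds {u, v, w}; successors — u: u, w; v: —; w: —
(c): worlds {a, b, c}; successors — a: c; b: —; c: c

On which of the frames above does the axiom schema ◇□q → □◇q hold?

The schema corresponds to convergence: ∀x ∀y ∀z (Rxy ∧ Rxz → ∃w (Ryw ∧ Rzw)).
(a): fails — Rux and Rux but x and x have no common successor.
(b): fails — Ruw and Ruw but w and w have no common successor.
(c): satisfies the condition.
Valid on: (c).

(c)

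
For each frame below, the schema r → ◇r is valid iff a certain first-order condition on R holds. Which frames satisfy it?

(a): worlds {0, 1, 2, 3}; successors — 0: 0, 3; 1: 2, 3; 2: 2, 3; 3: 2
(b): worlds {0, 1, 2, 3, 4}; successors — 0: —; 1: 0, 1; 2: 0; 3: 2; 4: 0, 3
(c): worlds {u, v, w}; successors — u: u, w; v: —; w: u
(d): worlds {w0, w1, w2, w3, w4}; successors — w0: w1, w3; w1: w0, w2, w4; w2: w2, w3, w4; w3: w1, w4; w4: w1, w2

none

The schema corresponds to reflexivity: ∀x Rxx.
(a): fails — world 1 does not see itself.
(b): fails — world 0 does not see itself.
(c): fails — world v does not see itself.
(d): fails — world w0 does not see itself.
Valid on no frame.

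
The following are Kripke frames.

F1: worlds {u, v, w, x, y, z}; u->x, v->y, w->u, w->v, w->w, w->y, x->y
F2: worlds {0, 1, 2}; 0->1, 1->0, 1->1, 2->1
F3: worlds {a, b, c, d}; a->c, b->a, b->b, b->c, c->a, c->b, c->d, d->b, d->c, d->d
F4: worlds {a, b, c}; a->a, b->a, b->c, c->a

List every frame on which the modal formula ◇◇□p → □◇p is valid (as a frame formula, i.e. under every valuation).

F2, F4

Frame correspondent (Sahlqvist): ∀x ∀y ∀z ((xR²y ∧ xRz) → ∃w (yRw ∧ zRw)) — i.e. a generalized confluence (Geach) condition.
F1: fails — uR²y, uRx but no t with yRt and xRt.
F2: ✓.
F3: fails — aR²a, aRc but no w with aRw and cRw.
F4: ✓.
Valid on: F2, F4.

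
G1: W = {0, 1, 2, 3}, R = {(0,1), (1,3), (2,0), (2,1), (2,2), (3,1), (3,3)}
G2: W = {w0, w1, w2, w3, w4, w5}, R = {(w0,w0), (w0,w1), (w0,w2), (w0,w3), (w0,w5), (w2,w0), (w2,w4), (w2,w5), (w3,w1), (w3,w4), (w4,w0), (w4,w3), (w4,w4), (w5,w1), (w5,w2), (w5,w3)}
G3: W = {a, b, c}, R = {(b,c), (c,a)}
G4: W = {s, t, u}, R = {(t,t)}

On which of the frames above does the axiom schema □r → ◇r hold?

The schema corresponds to seriality: ∀x ∃y Rxy.
G1: satisfies the condition.
G2: fails — world w1 has no successor.
G3: fails — world a has no successor.
G4: fails — world s has no successor.
Valid on: G1.

G1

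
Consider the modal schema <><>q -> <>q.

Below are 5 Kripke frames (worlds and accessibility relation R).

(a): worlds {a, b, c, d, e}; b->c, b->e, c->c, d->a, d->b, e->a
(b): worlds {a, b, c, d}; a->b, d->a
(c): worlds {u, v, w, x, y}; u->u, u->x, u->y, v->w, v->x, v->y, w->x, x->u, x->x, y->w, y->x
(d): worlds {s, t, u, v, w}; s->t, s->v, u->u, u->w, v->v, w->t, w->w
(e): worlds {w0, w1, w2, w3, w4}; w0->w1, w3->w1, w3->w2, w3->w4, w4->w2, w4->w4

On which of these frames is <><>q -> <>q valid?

The schema corresponds to transitivity: forall x forall y forall z (Rxy & Ryz -> Rxz).
(a): fails — Rbe and Rea but not Rba.
(b): fails — Rda and Rab but not Rdb.
(c): fails — Ryx and Rxu but not Ryu.
(d): fails — Ruw and Rwt but not Rut.
(e): ✓.
Valid on: (e).

(e)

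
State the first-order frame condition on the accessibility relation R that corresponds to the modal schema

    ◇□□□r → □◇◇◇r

∀x ∀y ∀z ((xRy ∧ xRz) → ∃w (yR³w ∧ zR³w))

This is a Sahlqvist (Geach-type) schema ◇^1□^3r → □^1◇^3r.
Minimal-valuation argument: fix x; take any y with xR^1y and any z with xR^1z. Set V(r) to the set of worlds R-reachable from y in exactly 3 steps. Then □^3r holds at y, so the antecedent holds at x; validity forces ◇^3r at z, giving a w with zR^3w and yR^3w.
First-order correspondent: ∀x ∀y ∀z ((xRy ∧ xRz) → ∃w (yR³w ∧ zR³w)).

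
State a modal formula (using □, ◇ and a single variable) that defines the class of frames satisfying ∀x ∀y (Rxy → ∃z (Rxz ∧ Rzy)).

The condition is density. The C4 schema □□s → □s defines it.
Suppose □□s→□s is valid. Take Rxy and set V(s)={w : xR²w}. Then □□s at x, so □s at x, so s at y, i.e. ∃z(Rxz∧Rzy).

□□s → □s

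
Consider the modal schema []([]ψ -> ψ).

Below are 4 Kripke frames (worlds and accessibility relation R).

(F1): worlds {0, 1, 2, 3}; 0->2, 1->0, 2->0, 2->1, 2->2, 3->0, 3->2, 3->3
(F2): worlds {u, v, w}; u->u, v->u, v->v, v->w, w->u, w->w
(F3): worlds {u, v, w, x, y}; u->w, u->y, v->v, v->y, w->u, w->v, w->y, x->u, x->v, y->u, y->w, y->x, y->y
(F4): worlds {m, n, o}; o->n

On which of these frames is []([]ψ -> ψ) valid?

(F2)

The schema corresponds to shift-reflexivity: forall x forall y (Rxy -> Ryy).
(F1): fails — R10 but not R00.
(F2): satisfies the condition.
(F3): fails — Ryx but not Rxx.
(F4): fails — Ron but not Rnn.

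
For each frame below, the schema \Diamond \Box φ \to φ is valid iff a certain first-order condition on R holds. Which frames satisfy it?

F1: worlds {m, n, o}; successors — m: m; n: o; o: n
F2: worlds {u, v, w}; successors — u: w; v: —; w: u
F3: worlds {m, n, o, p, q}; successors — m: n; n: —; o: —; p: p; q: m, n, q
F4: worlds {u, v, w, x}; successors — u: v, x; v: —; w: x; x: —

Frame correspondent (Sahlqvist): \forall x \forall y (Rxy \to Ryx) — i.e. symmetry.
F1: holds.
F2: holds.
F3: fails — Rqn but not Rnq.
F4: fails — Ruv but not Rvu.
Valid on: F1, F2.

F1, F2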